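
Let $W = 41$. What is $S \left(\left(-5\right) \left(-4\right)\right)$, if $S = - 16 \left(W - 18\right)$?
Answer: $-7360$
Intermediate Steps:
$S = -368$ ($S = - 16 \left(41 - 18\right) = \left(-16\right) 23 = -368$)
$S \left(\left(-5\right) \left(-4\right)\right) = - 368 \left(\left(-5\right) \left(-4\right)\right) = \left(-368\right) 20 = -7360$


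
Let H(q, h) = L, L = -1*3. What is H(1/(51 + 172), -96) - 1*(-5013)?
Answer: 5010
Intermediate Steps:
L = -3
H(q, h) = -3
H(1/(51 + 172), -96) - 1*(-5013) = -3 - 1*(-5013) = -3 + 5013 = 5010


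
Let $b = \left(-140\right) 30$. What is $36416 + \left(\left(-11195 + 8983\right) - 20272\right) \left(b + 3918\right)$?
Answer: $6376904$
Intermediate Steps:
$b = -4200$
$36416 + \left(\left(-11195 + 8983\right) - 20272\right) \left(b + 3918\right) = 36416 + \left(\left(-11195 + 8983\right) - 20272\right) \left(-4200 + 3918\right) = 36416 + \left(-2212 - 20272\right) \left(-282\right) = 36416 - -6340488 = 36416 + 6340488 = 6376904$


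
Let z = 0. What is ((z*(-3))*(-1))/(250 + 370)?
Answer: 0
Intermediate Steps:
((z*(-3))*(-1))/(250 + 370) = ((0*(-3))*(-1))/(250 + 370) = (0*(-1))/620 = 0*(1/620) = 0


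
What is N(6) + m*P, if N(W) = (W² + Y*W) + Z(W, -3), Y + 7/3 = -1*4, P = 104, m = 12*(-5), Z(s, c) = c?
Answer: -6245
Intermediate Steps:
m = -60
Y = -19/3 (Y = -7/3 - 1*4 = -7/3 - 4 = -19/3 ≈ -6.3333)
N(W) = -3 + W² - 19*W/3 (N(W) = (W² - 19*W/3) - 3 = -3 + W² - 19*W/3)
N(6) + m*P = (-3 + 6² - 19/3*6) - 60*104 = (-3 + 36 - 38) - 6240 = -5 - 6240 = -6245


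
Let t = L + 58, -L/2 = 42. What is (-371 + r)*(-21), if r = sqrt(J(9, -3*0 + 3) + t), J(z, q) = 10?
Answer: 7791 - 84*I ≈ 7791.0 - 84.0*I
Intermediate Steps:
L = -84 (L = -2*42 = -84)
t = -26 (t = -84 + 58 = -26)
r = 4*I (r = sqrt(10 - 26) = sqrt(-16) = 4*I ≈ 4.0*I)
(-371 + r)*(-21) = (-371 + 4*I)*(-21) = 7791 - 84*I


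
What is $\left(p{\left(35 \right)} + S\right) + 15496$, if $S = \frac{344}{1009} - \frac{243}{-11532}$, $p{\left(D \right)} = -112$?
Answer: $\frac{59669724929}{3878596} \approx 15384.0$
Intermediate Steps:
$S = \frac{1404065}{3878596}$ ($S = 344 \cdot \frac{1}{1009} - - \frac{81}{3844} = \frac{344}{1009} + \frac{81}{3844} = \frac{1404065}{3878596} \approx 0.362$)
$\left(p{\left(35 \right)} + S\right) + 15496 = \left(-112 + \frac{1404065}{3878596}\right) + 15496 = - \frac{432998687}{3878596} + 15496 = \frac{59669724929}{3878596}$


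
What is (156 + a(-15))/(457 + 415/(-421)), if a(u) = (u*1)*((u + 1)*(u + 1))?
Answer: -195344/31997 ≈ -6.1051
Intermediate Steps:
a(u) = u*(1 + u)**2 (a(u) = u*((1 + u)*(1 + u)) = u*(1 + u)**2)
(156 + a(-15))/(457 + 415/(-421)) = (156 - 15*(1 - 15)**2)/(457 + 415/(-421)) = (156 - 15*(-14)**2)/(457 + 415*(-1/421)) = (156 - 15*196)/(457 - 415/421) = (156 - 2940)/(191982/421) = -2784*421/191982 = -195344/31997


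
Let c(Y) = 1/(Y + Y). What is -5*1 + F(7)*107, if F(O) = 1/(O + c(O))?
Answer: 1003/99 ≈ 10.131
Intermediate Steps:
c(Y) = 1/(2*Y)
F(O) = 1/(O + 1/(2*O))
-5*1 + F(7)*107 = -5*1 + (2*7/(1 + 2*7²))*107 = -5 + (2*7/(1 + 2*49))*107 = -5 + (2*7/(1 + 98))*107 = -5 + (2*7/99)*107 = -5 + (2*7*(1/99))*107 = -5 + (14/99)*107 = -5 + 1498/99 = 1003/99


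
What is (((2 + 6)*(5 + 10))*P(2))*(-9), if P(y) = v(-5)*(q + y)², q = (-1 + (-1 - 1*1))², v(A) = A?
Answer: 653400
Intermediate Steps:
q = 9 (q = (-1 + (-1 - 1))² = (-1 - 2)² = (-3)² = 9)
P(y) = -5*(9 + y)²
(((2 + 6)*(5 + 10))*P(2))*(-9) = (((2 + 6)*(5 + 10))*(-5*(9 + 2)²))*(-9) = ((8*15)*(-5*11²))*(-9) = (120*(-5*121))*(-9) = (120*(-605))*(-9) = -72600*(-9) = 653400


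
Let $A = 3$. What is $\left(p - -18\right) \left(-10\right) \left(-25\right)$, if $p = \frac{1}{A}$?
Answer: $\frac{13750}{3} \approx 4583.3$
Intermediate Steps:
$p = \frac{1}{3} \approx 0.33333$
$\left(p - -18\right) \left(-10\right) \left(-25\right) = \left(\frac{1}{3} - -18\right) \left(-10\right) \left(-25\right) = \left(\frac{1}{3} + 18\right) \left(-10\right) \left(-25\right) = \frac{55}{3} \left(-10\right) \left(-25\right) = \left(- \frac{550}{3}\right) \left(-25\right) = \frac{13750}{3}$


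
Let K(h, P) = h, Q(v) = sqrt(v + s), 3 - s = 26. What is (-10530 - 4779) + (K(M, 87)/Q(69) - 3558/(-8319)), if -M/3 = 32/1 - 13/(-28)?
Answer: -42450671/2773 - 2727*sqrt(46)/1288 ≈ -15323.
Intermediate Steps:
s = -23 (s = 3 - 1*26 = 3 - 26 = -23)
Q(v) = sqrt(-23 + v) (Q(v) = sqrt(v - 23) = sqrt(-23 + v))
M = -2727/28 (M = -3*(32/1 - 13/(-28)) = -3*(32*1 - 13*(-1/28)) = -3*(32 + 13/28) = -3*909/28 = -2727/28 ≈ -97.393)
(-10530 - 4779) + (K(M, 87)/Q(69) - 3558/(-8319)) = (-10530 - 4779) + (-2727/(28*sqrt(-23 + 69)) - 3558/(-8319)) = -15309 + (-2727*sqrt(46)/46/28 - 3558*(-1/8319)) = -15309 + (-2727*sqrt(46)/1288 + 1186/2773) = -15309 + (1186/2773 - 2727*sqrt(46)/1288) = -42450671/2773 - 2727*sqrt(46)/1288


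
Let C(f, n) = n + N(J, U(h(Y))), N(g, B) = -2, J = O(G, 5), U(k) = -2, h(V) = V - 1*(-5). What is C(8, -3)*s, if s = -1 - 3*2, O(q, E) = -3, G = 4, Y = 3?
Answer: 35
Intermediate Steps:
h(V) = 5 + V (h(V) = V + 5 = 5 + V)
J = -3
s = -7 (s = -1 - 6 = -7)
C(f, n) = -2 + n (C(f, n) = n - 2 = -2 + n)
C(8, -3)*s = (-2 - 3)*(-7) = -5*(-7) = 35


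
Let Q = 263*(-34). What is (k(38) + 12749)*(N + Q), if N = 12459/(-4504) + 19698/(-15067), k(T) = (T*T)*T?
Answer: -2160655977274559/3571672 ≈ -6.0494e+8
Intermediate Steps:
k(T) = T³ (k(T) = T²*T = T³)
N = -276439545/67861768 (N = 12459*(-1/4504) + 19698*(-1/15067) = -12459/4504 - 19698/15067 = -276439545/67861768 ≈ -4.0736)
Q = -8942
(k(38) + 12749)*(N + Q) = (38³ + 12749)*(-276439545/67861768 - 8942) = (54872 + 12749)*(-607096369001/67861768) = 67621*(-607096369001/67861768) = -2160655977274559/3571672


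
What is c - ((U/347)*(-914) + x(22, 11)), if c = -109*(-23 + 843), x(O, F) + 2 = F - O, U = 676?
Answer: -30392485/347 ≈ -87586.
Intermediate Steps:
x(O, F) = -2 + F - O (x(O, F) = -2 + (F - O) = -2 + F - O)
c = -89380 (c = -109*820 = -89380)
c - ((U/347)*(-914) + x(22, 11)) = -89380 - ((676/347)*(-914) + (-2 + 11 - 1*22)) = -89380 - ((676*(1/347))*(-914) + (-2 + 11 - 22)) = -89380 - ((676/347)*(-914) - 13) = -89380 - (-617864/347 - 13) = -89380 - 1*(-622375/347) = -89380 + 622375/347 = -30392485/347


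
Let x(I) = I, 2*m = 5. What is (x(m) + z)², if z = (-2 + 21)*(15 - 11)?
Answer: 24649/4 ≈ 6162.3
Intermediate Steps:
m = 5/2 (m = (½)*5 = 5/2 ≈ 2.5000)
z = 76 (z = 19*4 = 76)
(x(m) + z)² = (5/2 + 76)² = (157/2)² = 24649/4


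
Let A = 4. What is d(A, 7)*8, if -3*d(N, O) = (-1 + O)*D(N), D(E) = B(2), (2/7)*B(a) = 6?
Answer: -336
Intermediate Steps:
B(a) = 21 (B(a) = (7/2)*6 = 21)
D(E) = 21
d(N, O) = 7 - 7*O (d(N, O) = -(-1 + O)*21/3 = -(-21 + 21*O)/3 = 7 - 7*O)
d(A, 7)*8 = (7 - 7*7)*8 = (7 - 49)*8 = -42*8 = -336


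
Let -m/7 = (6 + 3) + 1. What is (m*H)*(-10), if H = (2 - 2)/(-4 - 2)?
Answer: 0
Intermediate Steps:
H = 0 (H = 0/(-6) = 0*(-⅙) = 0)
m = -70 (m = -7*((6 + 3) + 1) = -7*(9 + 1) = -7*10 = -70)
(m*H)*(-10) = -70*0*(-10) = 0*(-10) = 0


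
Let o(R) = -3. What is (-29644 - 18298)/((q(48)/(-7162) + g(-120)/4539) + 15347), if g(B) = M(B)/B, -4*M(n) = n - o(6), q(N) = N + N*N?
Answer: -41560367508160/13303852769927 ≈ -3.1239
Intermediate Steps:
q(N) = N + N²
M(n) = -¾ - n/4 (M(n) = -(n - 1*(-3))/4 = -(n + 3)/4 = -(3 + n)/4 = -¾ - n/4)
g(B) = (-¾ - B/4)/B
(-29644 - 18298)/((q(48)/(-7162) + g(-120)/4539) + 15347) = (-29644 - 18298)/(((48*(1 + 48))/(-7162) + ((¼)*(-3 - 1*(-120))/(-120))/4539) + 15347) = -47942/(((48*49)*(-1/7162) + ((¼)*(-1/120)*(-3 + 120))*(1/4539)) + 15347) = -47942/((2352*(-1/7162) + ((¼)*(-1/120)*117)*(1/4539)) + 15347) = -47942/((-1176/3581 - 39/160*1/4539) + 15347) = -47942/((-1176/3581 - 13/242080) + 15347) = -47942/(-284732633/866888480 + 15347) = -47942/13303852769927/866888480 = -47942*866888480/13303852769927 = -41560367508160/13303852769927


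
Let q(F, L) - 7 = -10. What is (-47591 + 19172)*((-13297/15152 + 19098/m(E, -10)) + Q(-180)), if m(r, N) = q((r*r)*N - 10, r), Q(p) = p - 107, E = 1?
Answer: 2865190876707/15152 ≈ 1.8910e+8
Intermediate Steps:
Q(p) = -107 + p
q(F, L) = -3 (q(F, L) = 7 - 10 = -3)
m(r, N) = -3
(-47591 + 19172)*((-13297/15152 + 19098/m(E, -10)) + Q(-180)) = (-47591 + 19172)*((-13297/15152 + 19098/(-3)) + (-107 - 180)) = -28419*((-13297*1/15152 + 19098*(-⅓)) - 287) = -28419*((-13297/15152 - 6366) - 287) = -28419*(-96470929/15152 - 287) = -28419*(-100819553/15152) = 2865190876707/15152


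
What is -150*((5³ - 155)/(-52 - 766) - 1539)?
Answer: 94415400/409 ≈ 2.3084e+5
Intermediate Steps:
-150*((5³ - 155)/(-52 - 766) - 1539) = -150*((125 - 155)/(-818) - 1539) = -150*(-30*(-1/818) - 1539) = -150*(15/409 - 1539) = -150*(-629436/409) = 94415400/409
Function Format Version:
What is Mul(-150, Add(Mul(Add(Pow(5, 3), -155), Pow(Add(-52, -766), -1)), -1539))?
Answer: Rational(94415400, 409) ≈ 2.3084e+5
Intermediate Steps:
Mul(-150, Add(Mul(Add(Pow(5, 3), -155), Pow(Add(-52, -766), -1)), -1539)) = Mul(-150, Add(Mul(Add(125, -155), Pow(-818, -1)), -1539)) = Mul(-150, Add(Mul(-30, Rational(-1, 818)), -1539)) = Mul(-150, Add(Rational(15, 409), -1539)) = Mul(-150, Rational(-629436, 409)) = Rational(94415400, 409)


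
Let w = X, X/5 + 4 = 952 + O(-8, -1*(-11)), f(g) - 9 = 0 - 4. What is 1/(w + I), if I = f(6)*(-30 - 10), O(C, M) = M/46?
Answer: 46/208895 ≈ 0.00022021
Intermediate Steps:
f(g) = 5 (f(g) = 9 + (0 - 4) = 9 - 4 = 5)
O(C, M) = M/46 (O(C, M) = M*(1/46) = M/46)
X = 218095/46 (X = -20 + 5*(952 + (-1*(-11))/46) = -20 + 5*(952 + (1/46)*11) = -20 + 5*(952 + 11/46) = -20 + 5*(43803/46) = -20 + 219015/46 = 218095/46 ≈ 4741.2)
I = -200 (I = 5*(-30 - 10) = 5*(-40) = -200)
w = 218095/46 ≈ 4741.2
1/(w + I) = 1/(218095/46 - 200) = 1/(208895/46) = 46/208895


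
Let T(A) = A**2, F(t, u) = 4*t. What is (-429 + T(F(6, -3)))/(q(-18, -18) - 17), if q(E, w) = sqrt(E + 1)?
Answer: -49/6 - 49*I*sqrt(17)/102 ≈ -8.1667 - 1.9807*I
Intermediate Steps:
q(E, w) = sqrt(1 + E)
(-429 + T(F(6, -3)))/(q(-18, -18) - 17) = (-429 + (4*6)**2)/(sqrt(1 - 18) - 17) = (-429 + 24**2)/(sqrt(-17) - 17) = (-429 + 576)/(I*sqrt(17) - 17) = 147/(-17 + I*sqrt(17))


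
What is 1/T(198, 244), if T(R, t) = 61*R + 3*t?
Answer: 1/12810 ≈ 7.8064e-5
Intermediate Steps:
T(R, t) = 3*t + 61*R
1/T(198, 244) = 1/(3*244 + 61*198) = 1/(732 + 12078) = 1/12810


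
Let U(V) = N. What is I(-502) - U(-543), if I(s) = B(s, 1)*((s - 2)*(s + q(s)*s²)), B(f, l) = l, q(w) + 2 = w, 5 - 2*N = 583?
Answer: 64013301361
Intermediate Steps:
N = -289 (N = 5/2 - ½*583 = 5/2 - 583/2 = -289)
q(w) = -2 + w
U(V) = -289
I(s) = (-2 + s)*(s + s²*(-2 + s)) (I(s) = 1*((s - 2)*(s + (-2 + s)*s²)) = 1*((-2 + s)*(s + s²*(-2 + s))) = (-2 + s)*(s + s²*(-2 + s)))
I(-502) - U(-543) = -502*(-2 + (-502)³ - 4*(-502)² + 5*(-502)) - 1*(-289) = -502*(-2 - 126506008 - 4*252004 - 2510) + 289 = -502*(-2 - 126506008 - 1008016 - 2510) + 289 = -502*(-127516536) + 289 = 64013301072 + 289 = 64013301361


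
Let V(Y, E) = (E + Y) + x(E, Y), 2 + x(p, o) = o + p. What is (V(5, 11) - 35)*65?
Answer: -325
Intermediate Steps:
x(p, o) = -2 + o + p (x(p, o) = -2 + (o + p) = -2 + o + p)
V(Y, E) = -2 + 2*E + 2*Y (V(Y, E) = (E + Y) + (-2 + Y + E) = (E + Y) + (-2 + E + Y) = -2 + 2*E + 2*Y)
(V(5, 11) - 35)*65 = ((-2 + 2*11 + 2*5) - 35)*65 = ((-2 + 22 + 10) - 35)*65 = (30 - 35)*65 = -5*65 = -325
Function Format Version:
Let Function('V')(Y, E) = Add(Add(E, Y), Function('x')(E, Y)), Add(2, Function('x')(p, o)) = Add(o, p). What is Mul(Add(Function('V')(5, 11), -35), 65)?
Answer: -325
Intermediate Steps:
Function('x')(p, o) = Add(-2, o, p) (Function('x')(p, o) = Add(-2, Add(o, p)) = Add(-2, o, p))
Function('V')(Y, E) = Add(-2, Mul(2, E), Mul(2, Y)) (Function('V')(Y, E) = Add(Add(E, Y), Add(-2, Y, E)) = Add(Add(E, Y), Add(-2, E, Y)) = Add(-2, Mul(2, E), Mul(2, Y)))
Mul(Add(Function('V')(5, 11), -35), 65) = Mul(Add(Add(-2, Mul(2, 11), Mul(2, 5)), -35), 65) = Mul(Add(Add(-2, 22, 10), -35), 65) = Mul(Add(30, -35), 65) = Mul(-5, 65) = -325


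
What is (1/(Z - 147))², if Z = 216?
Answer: 1/4761 ≈ 0.00021004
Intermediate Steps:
(1/(Z - 147))² = (1/(216 - 147))² = (1/69)² = 1/4761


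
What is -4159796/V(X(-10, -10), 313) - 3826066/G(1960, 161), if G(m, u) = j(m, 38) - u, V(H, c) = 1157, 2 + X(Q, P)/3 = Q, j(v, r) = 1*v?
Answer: -11910231366/2081443 ≈ -5722.1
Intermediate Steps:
j(v, r) = v
X(Q, P) = -6 + 3*Q
G(m, u) = m - u
-4159796/V(X(-10, -10), 313) - 3826066/G(1960, 161) = -4159796/1157 - 3826066/(1960 - 1*161) = -4159796*1/1157 - 3826066/(1960 - 161) = -4159796/1157 - 3826066/1799 = -11910231366/2081443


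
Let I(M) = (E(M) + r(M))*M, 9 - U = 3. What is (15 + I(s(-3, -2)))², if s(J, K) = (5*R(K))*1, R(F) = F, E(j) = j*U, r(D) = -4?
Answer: 429025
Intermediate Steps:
U = 6 (U = 9 - 1*3 = 9 - 3 = 6)
E(j) = 6*j (E(j) = j*6 = 6*j)
s(J, K) = 5*K (s(J, K) = (5*K)*1 = 5*K)
I(M) = M*(-4 + 6*M) (I(M) = (6*M - 4)*M = (-4 + 6*M)*M = M*(-4 + 6*M))
(15 + I(s(-3, -2)))² = (15 + 2*(5*(-2))*(-2 + 3*(5*(-2))))² = (15 + 2*(-10)*(-2 + 3*(-10)))² = (15 + 2*(-10)*(-2 - 30))² = (15 + 2*(-10)*(-32))² = (15 + 640)² = 655² = 429025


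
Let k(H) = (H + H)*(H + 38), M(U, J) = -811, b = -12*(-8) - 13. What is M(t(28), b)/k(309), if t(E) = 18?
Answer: -811/214446 ≈ -0.0037818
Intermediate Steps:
b = 83 (b = 96 - 13 = 83)
k(H) = 2*H*(38 + H) (k(H) = (2*H)*(38 + H) = 2*H*(38 + H))
M(t(28), b)/k(309) = -811*1/(618*(38 + 309)) = -811/(2*309*347) = -811/214446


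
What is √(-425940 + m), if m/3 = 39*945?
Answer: 145*I*√15 ≈ 561.58*I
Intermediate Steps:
m = 110565 (m = 3*(39*945) = 3*36855 = 110565)
√(-425940 + m) = √(-425940 + 110565) = √(-315375) = 145*I*√15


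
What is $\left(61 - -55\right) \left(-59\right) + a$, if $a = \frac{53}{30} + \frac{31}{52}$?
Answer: $- \frac{5336477}{780} \approx -6841.6$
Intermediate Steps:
$a = \frac{1843}{780}$ ($a = 53 \cdot \frac{1}{30} + 31 \cdot \frac{1}{52} = \frac{53}{30} + \frac{31}{52} = \frac{1843}{780} \approx 2.3628$)
$\left(61 - -55\right) \left(-59\right) + a = \left(61 - -55\right) \left(-59\right) + \frac{1843}{780} = \left(61 + 55\right) \left(-59\right) + \frac{1843}{780} = 116 \left(-59\right) + \frac{1843}{780} = -6844 + \frac{1843}{780} = - \frac{5336477}{780}$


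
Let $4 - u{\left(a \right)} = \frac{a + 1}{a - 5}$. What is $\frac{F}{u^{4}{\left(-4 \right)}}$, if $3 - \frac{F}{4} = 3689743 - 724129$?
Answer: $- \frac{87350724}{1331} \approx -65628.0$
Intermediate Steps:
$u{\left(a \right)} = 4 - \frac{1 + a}{-5 + a}$ ($u{\left(a \right)} = 4 - \frac{a + 1}{a - 5} = 4 - \frac{1 + a}{-5 + a}$)
$F = -11862444$ ($F = 12 - 4 \left(3689743 - 724129\right) = 12 - 11862456 = -11862444$)
$\frac{F}{u^{4}{\left(-4 \right)}} = - \frac{11862444}{\left(\frac{3 \left(-7 - 4\right)}{-5 - 4}\right)^{4}} = - \frac{11862444}{\left(3 \frac{1}{-9} \left(-11\right)\right)^{4}} = - \frac{11862444}{\left(3 \left(- \frac{1}{9}\right) \left(-11\right)\right)^{4}} = - \frac{11862444}{\left(\frac{11}{3}\right)^{4}} = - \frac{11862444}{\frac{14641}{81}} = \left(-11862444\right) \frac{81}{14641} = - \frac{87350724}{1331}$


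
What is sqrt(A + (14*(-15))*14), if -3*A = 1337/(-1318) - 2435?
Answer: I*sqrt(33269323722)/3954 ≈ 46.13*I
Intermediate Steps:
A = 3210667/3954 (A = -(1337/(-1318) - 2435)/3 = -(1337*(-1/1318) - 2435)/3 = -(-1337/1318 - 2435)/3 = -1/3*(-3210667/1318) = 3210667/3954 ≈ 812.00)
sqrt(A + (14*(-15))*14) = sqrt(3210667/3954 + (14*(-15))*14) = sqrt(3210667/3954 - 210*14) = sqrt(3210667/3954 - 2940) = sqrt(-8414093/3954) = I*sqrt(33269323722)/3954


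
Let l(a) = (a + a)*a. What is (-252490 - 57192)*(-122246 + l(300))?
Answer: -17885374228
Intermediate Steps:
l(a) = 2*a**2 (l(a) = (2*a)*a = 2*a**2)
(-252490 - 57192)*(-122246 + l(300)) = (-252490 - 57192)*(-122246 + 2*300**2) = -309682*(-122246 + 2*90000) = -309682*(-122246 + 180000) = -309682*57754 = -17885374228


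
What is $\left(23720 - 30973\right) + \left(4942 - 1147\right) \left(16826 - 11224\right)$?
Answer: $21252337$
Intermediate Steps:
$\left(23720 - 30973\right) + \left(4942 - 1147\right) \left(16826 - 11224\right) = -7253 + 3795 \cdot 5602 = -7253 + 21259590 = 21252337$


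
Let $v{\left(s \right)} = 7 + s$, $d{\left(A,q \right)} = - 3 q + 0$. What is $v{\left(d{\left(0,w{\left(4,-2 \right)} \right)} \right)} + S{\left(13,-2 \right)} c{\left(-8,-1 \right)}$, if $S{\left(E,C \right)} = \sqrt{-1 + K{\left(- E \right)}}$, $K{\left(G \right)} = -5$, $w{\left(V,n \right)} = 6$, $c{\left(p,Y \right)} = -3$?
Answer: $-11 - 3 i \sqrt{6} \approx -11.0 - 7.3485 i$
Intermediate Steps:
$d{\left(A,q \right)} = - 3 q$
$S{\left(E,C \right)} = i \sqrt{6}$ ($S{\left(E,C \right)} = \sqrt{-1 - 5} = \sqrt{-6} = i \sqrt{6}$)
$v{\left(d{\left(0,w{\left(4,-2 \right)} \right)} \right)} + S{\left(13,-2 \right)} c{\left(-8,-1 \right)} = \left(7 - 18\right) + i \sqrt{6} \left(-3\right) = \left(7 - 18\right) - 3 i \sqrt{6} = -11 - 3 i \sqrt{6}$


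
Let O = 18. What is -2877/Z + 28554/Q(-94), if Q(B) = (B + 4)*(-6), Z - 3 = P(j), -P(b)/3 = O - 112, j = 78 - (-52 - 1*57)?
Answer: 73159/1710 ≈ 42.783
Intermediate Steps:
j = 187 (j = 78 - (-52 - 57) = 78 - 1*(-109) = 78 + 109 = 187)
P(b) = 282 (P(b) = -3*(18 - 112) = -3*(-94) = 282)
Z = 285 (Z = 3 + 282 = 285)
Q(B) = -24 - 6*B (Q(B) = (4 + B)*(-6) = -24 - 6*B)
-2877/Z + 28554/Q(-94) = -2877/285 + 28554/(-24 - 6*(-94)) = -2877*1/285 + 28554/(-24 + 564) = -959/95 + 28554/540 = -959/95 + 28554*(1/540) = -959/95 + 4759/90 = 73159/1710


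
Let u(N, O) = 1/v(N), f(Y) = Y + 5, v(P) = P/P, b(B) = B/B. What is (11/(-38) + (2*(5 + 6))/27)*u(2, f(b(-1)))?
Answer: 539/1026 ≈ 0.52534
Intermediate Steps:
b(B) = 1
v(P) = 1
f(Y) = 5 + Y
u(N, O) = 1 (u(N, O) = 1/1 = 1)
(11/(-38) + (2*(5 + 6))/27)*u(2, f(b(-1))) = (11/(-38) + (2*(5 + 6))/27)*1 = (11*(-1/38) + (2*11)*(1/27))*1 = (-11/38 + 22*(1/27))*1 = (-11/38 + 22/27)*1 = (539/1026)*1 = 539/1026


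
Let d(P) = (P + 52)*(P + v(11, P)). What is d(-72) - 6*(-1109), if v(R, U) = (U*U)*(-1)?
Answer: 111774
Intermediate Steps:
v(R, U) = -U² (v(R, U) = U²*(-1) = -U²)
d(P) = (52 + P)*(P - P²) (d(P) = (P + 52)*(P - P²) = (52 + P)*(P - P²))
d(-72) - 6*(-1109) = -72*(52 - 1*(-72)² - 51*(-72)) - 6*(-1109) = -72*(52 - 1*5184 + 3672) + 6654 = -72*(52 - 5184 + 3672) + 6654 = -72*(-1460) + 6654 = 105120 + 6654 = 111774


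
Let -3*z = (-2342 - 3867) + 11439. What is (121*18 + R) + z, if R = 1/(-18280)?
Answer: 23837117/54840 ≈ 434.67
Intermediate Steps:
z = -5230/3 (z = -((-2342 - 3867) + 11439)/3 = -(-6209 + 11439)/3 = -⅓*5230 = -5230/3 ≈ -1743.3)
R = -1/18280 ≈ -5.4705e-5
(121*18 + R) + z = (121*18 - 1/18280) - 5230/3 = (2178 - 1/18280) - 5230/3 = 39813839/18280 - 5230/3 = 23837117/54840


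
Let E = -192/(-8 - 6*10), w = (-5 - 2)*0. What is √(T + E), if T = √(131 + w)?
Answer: √(816 + 289*√131)/17 ≈ 3.7774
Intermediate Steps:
w = 0 (w = -7*0 = 0)
E = 48/17 (E = -192/(-8 - 60) = -192/(-68) = -192*(-1/68) = 48/17 ≈ 2.8235)
T = √131 (T = √(131 + 0) = √131 ≈ 11.446)
√(T + E) = √(√131 + 48/17) = √(48/17 + √131)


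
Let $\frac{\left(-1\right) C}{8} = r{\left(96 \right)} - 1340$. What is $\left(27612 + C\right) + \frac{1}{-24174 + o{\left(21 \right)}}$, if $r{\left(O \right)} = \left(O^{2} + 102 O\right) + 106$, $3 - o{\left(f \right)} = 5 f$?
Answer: $- \frac{2781544081}{24276} \approx -1.1458 \cdot 10^{5}$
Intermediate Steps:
$o{\left(f \right)} = 3 - 5 f$
$r{\left(O \right)} = 106 + O^{2} + 102 O$
$C = -142192$ ($C = - 8 \left(\left(106 + 96^{2} + 102 \cdot 96\right) - 1340\right) = - 8 \left(\left(106 + 9216 + 9792\right) - 1340\right) = - 8 \left(19114 - 1340\right) = \left(-8\right) 17774 = -142192$)
$\left(27612 + C\right) + \frac{1}{-24174 + o{\left(21 \right)}} = \left(27612 - 142192\right) + \frac{1}{-24174 + \left(3 - 105\right)} = -114580 + \frac{1}{-24174 + \left(3 - 105\right)} = -114580 + \frac{1}{-24174 - 102} = -114580 + \frac{1}{-24276} = -114580 - \frac{1}{24276} = - \frac{2781544081}{24276}$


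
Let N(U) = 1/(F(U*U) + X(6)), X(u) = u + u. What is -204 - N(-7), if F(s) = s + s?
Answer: -22441/110 ≈ -204.01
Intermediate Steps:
F(s) = 2*s
X(u) = 2*u
N(U) = 1/(12 + 2*U²) (N(U) = 1/(2*(U*U) + 2*6) = 1/(2*U² + 12) = 1/(12 + 2*U²))
-204 - N(-7) = -204 - 1/(2*(6 + (-7)²)) = -204 - 1/(2*(6 + 49)) = -204 - 1/(2*55) = -204 - 1*1/110 = -204 - 1/110 = -22441/110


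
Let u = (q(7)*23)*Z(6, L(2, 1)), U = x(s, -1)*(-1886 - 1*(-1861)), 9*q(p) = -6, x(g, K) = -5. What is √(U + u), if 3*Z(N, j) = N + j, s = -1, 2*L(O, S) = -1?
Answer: 2*√218/3 ≈ 9.8432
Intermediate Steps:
L(O, S) = -½ (L(O, S) = (½)*(-1) = -½)
q(p) = -⅔ (q(p) = (⅑)*(-6) = -⅔)
Z(N, j) = N/3 + j/3 (Z(N, j) = (N + j)/3 = N/3 + j/3)
U = 125 (U = -5*(-1886 - 1*(-1861)) = -5*(-1886 + 1861) = -5*(-25) = 125)
u = -253/9 (u = (-⅔*23)*((⅓)*6 + (⅓)*(-½)) = -46*(2 - ⅙)/3 = -46/3*11/6 = -253/9 ≈ -28.111)
√(U + u) = √(125 - 253/9) = √(872/9) = 2*√218/3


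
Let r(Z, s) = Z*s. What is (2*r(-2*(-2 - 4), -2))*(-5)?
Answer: 240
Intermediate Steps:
(2*r(-2*(-2 - 4), -2))*(-5) = (2*(-2*(-2 - 4)*(-2)))*(-5) = (2*(-2*(-6)*(-2)))*(-5) = (2*(12*(-2)))*(-5) = (2*(-24))*(-5) = -48*(-5) = 240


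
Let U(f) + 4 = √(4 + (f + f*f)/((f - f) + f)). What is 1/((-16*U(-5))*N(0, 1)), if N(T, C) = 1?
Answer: 1/64 ≈ 0.015625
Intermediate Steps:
U(f) = -4 + √(4 + (f + f²)/f) (U(f) = -4 + √(4 + (f + f*f)/((f - f) + f)) = -4 + √(4 + (f + f²)/(0 + f)) = -4 + √(4 + (f + f²)/f))
1/((-16*U(-5))*N(0, 1)) = 1/(-16*(-4 + √(5 - 5))*1) = 1/(-16*(-4 + √0)*1) = 1/(-16*(-4 + 0)*1) = 1/(-16*(-4)*1) = 1/(64*1) = 1/64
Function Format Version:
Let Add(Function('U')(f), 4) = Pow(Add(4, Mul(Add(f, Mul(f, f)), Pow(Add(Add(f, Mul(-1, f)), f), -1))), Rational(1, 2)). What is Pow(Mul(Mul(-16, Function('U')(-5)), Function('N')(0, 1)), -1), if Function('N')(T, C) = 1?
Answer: Rational(1, 64) ≈ 0.015625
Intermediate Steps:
Function('U')(f) = Add(-4, Pow(Add(4, Mul(Pow(f, -1), Add(f, Pow(f, 2)))), Rational(1, 2))) (Function('U')(f) = Add(-4, Pow(Add(4, Mul(Add(f, Mul(f, f)), Pow(Add(Add(f, Mul(-1, f)), f), -1))), Rational(1, 2))) = Add(-4, Pow(Add(4, Mul(Add(f, Pow(f, 2)), Pow(Add(0, f), -1))), Rational(1, 2))) = Add(-4, Pow(Add(4, Mul(Add(f, Pow(f, 2)), Pow(f, -1))), Rational(1, 2))) = Add(-4, Pow(Add(4, Mul(Pow(f, -1), Add(f, Pow(f, 2)))), Rational(1, 2))))
Pow(Mul(Mul(-16, Function('U')(-5)), Function('N')(0, 1)), -1) = Pow(Mul(Mul(-16, Add(-4, Pow(Add(5, -5), Rational(1, 2)))), 1), -1) = Pow(Mul(Mul(-16, Add(-4, Pow(0, Rational(1, 2)))), 1), -1) = Pow(Mul(Mul(-16, Add(-4, 0)), 1), -1) = Pow(Mul(Mul(-16, -4), 1), -1) = Pow(Mul(64, 1), -1) = Pow(64, -1) = Rational(1, 64)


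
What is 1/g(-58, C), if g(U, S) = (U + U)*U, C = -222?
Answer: 1/6728 ≈ 0.00014863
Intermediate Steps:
g(U, S) = 2*U**2 (g(U, S) = (2*U)*U = 2*U**2)
1/g(-58, C) = 1/(2*(-58)**2) = 1/(2*3364) = 1/6728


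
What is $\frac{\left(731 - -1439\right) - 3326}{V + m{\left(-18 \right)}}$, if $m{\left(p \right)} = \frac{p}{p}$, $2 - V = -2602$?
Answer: $- \frac{1156}{2605} \approx -0.44376$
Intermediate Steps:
$V = 2604$ ($V = 2 - -2602 = 2 + 2602 = 2604$)
$m{\left(p \right)} = 1$
$\frac{\left(731 - -1439\right) - 3326}{V + m{\left(-18 \right)}} = \frac{\left(731 - -1439\right) - 3326}{2604 + 1} = \frac{\left(731 + 1439\right) - 3326}{2605} = \left(2170 - 3326\right) \frac{1}{2605} = \left(-1156\right) \frac{1}{2605} = - \frac{1156}{2605}$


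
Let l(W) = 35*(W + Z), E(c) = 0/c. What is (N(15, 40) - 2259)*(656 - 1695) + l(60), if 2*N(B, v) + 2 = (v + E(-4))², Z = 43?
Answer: 1520545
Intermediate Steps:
E(c) = 0
N(B, v) = -1 + v²/2 (N(B, v) = -1 + (v + 0)²/2 = -1 + v²/2)
l(W) = 1505 + 35*W (l(W) = 35*(W + 43) = 35*(43 + W) = 1505 + 35*W)
(N(15, 40) - 2259)*(656 - 1695) + l(60) = ((-1 + (½)*40²) - 2259)*(656 - 1695) + (1505 + 35*60) = ((-1 + (½)*1600) - 2259)*(-1039) + (1505 + 2100) = ((-1 + 800) - 2259)*(-1039) + 3605 = (799 - 2259)*(-1039) + 3605 = -1460*(-1039) + 3605 = 1516940 + 3605 = 1520545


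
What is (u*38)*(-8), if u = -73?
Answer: 22192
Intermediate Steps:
(u*38)*(-8) = -73*38*(-8) = -2774*(-8) = 22192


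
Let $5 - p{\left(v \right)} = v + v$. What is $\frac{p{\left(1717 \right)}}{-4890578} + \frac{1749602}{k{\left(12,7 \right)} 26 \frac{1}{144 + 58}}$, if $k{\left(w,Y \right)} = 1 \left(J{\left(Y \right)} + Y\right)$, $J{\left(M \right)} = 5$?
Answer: $\frac{108026633822560}{95366271} \approx 1.1328 \cdot 10^{6}$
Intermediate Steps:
$p{\left(v \right)} = 5 - 2 v$ ($p{\left(v \right)} = 5 - \left(v + v\right) = 5 - 2 v$)
$k{\left(w,Y \right)} = 5 + Y$ ($k{\left(w,Y \right)} = 1 \left(5 + Y\right) = 5 + Y$)
$\frac{p{\left(1717 \right)}}{-4890578} + \frac{1749602}{k{\left(12,7 \right)} 26 \frac{1}{144 + 58}} = \frac{5 - 3434}{-4890578} + \frac{1749602}{\left(5 + 7\right) 26 \frac{1}{144 + 58}} = \left(5 - 3434\right) \left(- \frac{1}{4890578}\right) + \frac{1749602}{12 \cdot 26 \cdot \frac{1}{202}} = \left(-3429\right) \left(- \frac{1}{4890578}\right) + \frac{1749602}{312 \cdot \frac{1}{202}} = \frac{3429}{4890578} + \frac{1749602}{\frac{156}{101}} = \frac{3429}{4890578} + 1749602 \cdot \frac{101}{156} = \frac{3429}{4890578} + \frac{88354901}{78} = \frac{108026633822560}{95366271}$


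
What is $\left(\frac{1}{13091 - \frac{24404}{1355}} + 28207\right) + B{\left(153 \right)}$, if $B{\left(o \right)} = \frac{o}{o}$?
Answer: $\frac{499673720763}{17713901} \approx 28208.0$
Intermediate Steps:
$B{\left(o \right)} = 1$
$\left(\frac{1}{13091 - \frac{24404}{1355}} + 28207\right) + B{\left(153 \right)} = \left(\frac{1}{13091 - \frac{24404}{1355}} + 28207\right) + 1 = \left(\frac{1}{\frac{17713901}{1355}} + 28207\right) + 1 = \left(\frac{1355}{17713901} + 28207\right) + 1 = \frac{499656006862}{17713901} + 1 = \frac{499673720763}{17713901}$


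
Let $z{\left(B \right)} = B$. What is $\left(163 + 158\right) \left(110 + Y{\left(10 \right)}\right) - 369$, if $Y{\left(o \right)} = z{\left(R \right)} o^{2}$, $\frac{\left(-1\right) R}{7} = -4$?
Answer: $933741$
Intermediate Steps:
$R = 28$ ($R = \left(-7\right) \left(-4\right) = 28$)
$Y{\left(o \right)} = 28 o^{2}$
$\left(163 + 158\right) \left(110 + Y{\left(10 \right)}\right) - 369 = \left(163 + 158\right) \left(110 + 28 \cdot 10^{2}\right) - 369 = 321 \left(110 + 28 \cdot 100\right) - 369 = 321 \left(110 + 2800\right) - 369 = 321 \cdot 2910 - 369 = 934110 - 369 = 933741$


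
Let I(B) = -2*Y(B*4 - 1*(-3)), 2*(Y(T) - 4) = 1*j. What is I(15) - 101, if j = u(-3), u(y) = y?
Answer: -106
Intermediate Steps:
j = -3
Y(T) = 5/2 (Y(T) = 4 + (1*(-3))/2 = 4 + (½)*(-3) = 4 - 3/2 = 5/2)
I(B) = -5 (I(B) = -2*5/2 = -5)
I(15) - 101 = -5 - 101 = -106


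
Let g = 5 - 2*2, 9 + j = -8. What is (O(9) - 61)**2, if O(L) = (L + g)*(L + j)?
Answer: 19881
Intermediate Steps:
j = -17 (j = -9 - 8 = -17)
g = 1 (g = 5 - 4 = 1)
O(L) = (1 + L)*(-17 + L) (O(L) = (L + 1)*(L - 17) = (1 + L)*(-17 + L))
(O(9) - 61)**2 = ((-17 + 9**2 - 16*9) - 61)**2 = ((-17 + 81 - 144) - 61)**2 = (-80 - 61)**2 = (-141)**2 = 19881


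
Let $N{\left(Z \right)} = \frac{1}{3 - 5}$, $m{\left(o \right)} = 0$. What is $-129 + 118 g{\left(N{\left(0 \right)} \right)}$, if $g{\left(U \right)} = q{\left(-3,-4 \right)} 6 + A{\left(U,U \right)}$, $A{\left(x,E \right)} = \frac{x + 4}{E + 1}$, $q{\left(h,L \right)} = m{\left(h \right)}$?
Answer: $697$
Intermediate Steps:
$q{\left(h,L \right)} = 0$
$N{\left(Z \right)} = - \frac{1}{2}$ ($N{\left(Z \right)} = \frac{1}{-2} = - \frac{1}{2}$)
$A{\left(x,E \right)} = \frac{4 + x}{1 + E}$
$g{\left(U \right)} = \frac{4 + U}{1 + U}$ ($g{\left(U \right)} = 0 \cdot 6 + \frac{4 + U}{1 + U} = 0 + \frac{4 + U}{1 + U} = \frac{4 + U}{1 + U}$)
$-129 + 118 g{\left(N{\left(0 \right)} \right)} = -129 + 118 \frac{4 - \frac{1}{2}}{1 - \frac{1}{2}} = -129 + 118 \frac{1}{\frac{1}{2}} \cdot \frac{7}{2} = -129 + 118 \cdot 2 \cdot \frac{7}{2} = -129 + 118 \cdot 7 = -129 + 826 = 697$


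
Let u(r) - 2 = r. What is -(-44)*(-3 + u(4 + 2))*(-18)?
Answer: -3960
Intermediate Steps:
u(r) = 2 + r
-(-44)*(-3 + u(4 + 2))*(-18) = -(-44)*(-3 + (2 + (4 + 2)))*(-18) = -(-44)*(-3 + (2 + 6))*(-18) = -(-44)*(-3 + 8)*(-18) = -(-44)*5*(-18) = -11*(-20)*(-18) = 220*(-18) = -3960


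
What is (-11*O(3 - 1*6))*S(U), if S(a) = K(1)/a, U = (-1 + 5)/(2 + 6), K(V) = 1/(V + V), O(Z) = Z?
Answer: 33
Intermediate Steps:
K(V) = 1/(2*V)
U = 1/2 (U = 4/8 = 4*(1/8) = 1/2 ≈ 0.50000)
S(a) = 1/(2*a) (S(a) = ((1/2)/1)/a = ((1/2)*1)/a = 1/(2*a))
(-11*O(3 - 1*6))*S(U) = (-11*(3 - 1*6))*(1/(2*(1/2))) = (-11*(3 - 6))*((1/2)*2) = -11*(-3)*1 = 33*1 = 33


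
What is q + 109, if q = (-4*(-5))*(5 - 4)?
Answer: 129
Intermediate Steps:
q = 20 (q = 20*1 = 20)
q + 109 = 20 + 109 = 129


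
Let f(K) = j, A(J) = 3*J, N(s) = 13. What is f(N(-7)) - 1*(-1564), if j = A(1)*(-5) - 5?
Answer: 1544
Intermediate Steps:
j = -20 (j = (3*1)*(-5) - 5 = 3*(-5) - 5 = -15 - 5 = -20)
f(K) = -20
f(N(-7)) - 1*(-1564) = -20 - 1*(-1564) = -20 + 1564 = 1544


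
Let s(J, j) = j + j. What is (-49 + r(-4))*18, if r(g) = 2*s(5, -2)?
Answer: -1026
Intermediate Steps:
s(J, j) = 2*j
r(g) = -8 (r(g) = 2*(2*(-2)) = 2*(-4) = -8)
(-49 + r(-4))*18 = (-49 - 8)*18 = -57*18 = -1026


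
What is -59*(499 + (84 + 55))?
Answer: -37642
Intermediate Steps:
-59*(499 + (84 + 55)) = -59*(499 + 139) = -59*638 = -37642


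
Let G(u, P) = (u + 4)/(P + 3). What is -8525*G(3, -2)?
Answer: -59675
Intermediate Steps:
G(u, P) = (4 + u)/(3 + P)
-8525*G(3, -2) = -8525*(4 + 3)/(3 - 2) = -8525*7/1 = -8525*7 = -59675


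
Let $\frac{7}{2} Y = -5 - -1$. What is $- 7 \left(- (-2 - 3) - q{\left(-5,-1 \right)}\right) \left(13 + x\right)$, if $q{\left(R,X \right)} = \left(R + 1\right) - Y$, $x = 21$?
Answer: $-1870$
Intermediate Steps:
$Y = - \frac{8}{7}$ ($Y = \frac{2 \left(-5 - -1\right)}{7} = \frac{2 \left(-5 + 1\right)}{7} = \frac{2}{7} \left(-4\right) = - \frac{8}{7} \approx -1.1429$)
$q{\left(R,X \right)} = \frac{15}{7} + R$ ($q{\left(R,X \right)} = \left(R + 1\right) - - \frac{8}{7} = \left(1 + R\right) + \frac{8}{7} = \frac{15}{7} + R$)
$- 7 \left(- (-2 - 3) - q{\left(-5,-1 \right)}\right) \left(13 + x\right) = - 7 \left(- (-2 - 3) - \left(\frac{15}{7} - 5\right)\right) \left(13 + 21\right) = - 7 \left(\left(-1\right) \left(-5\right) - - \frac{20}{7}\right) 34 = - 7 \left(5 + \frac{20}{7}\right) 34 = \left(-7\right) \frac{55}{7} \cdot 34 = \left(-55\right) 34 = -1870$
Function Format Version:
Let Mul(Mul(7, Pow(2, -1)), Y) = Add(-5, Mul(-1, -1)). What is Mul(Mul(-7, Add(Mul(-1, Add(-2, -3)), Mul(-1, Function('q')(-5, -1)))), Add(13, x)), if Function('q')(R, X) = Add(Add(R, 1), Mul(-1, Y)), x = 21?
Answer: -1870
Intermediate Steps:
Y = Rational(-8, 7) (Y = Mul(Rational(2, 7), Add(-5, Mul(-1, -1))) = Mul(Rational(2, 7), Add(-5, 1)) = Mul(Rational(2, 7), -4) = Rational(-8, 7) ≈ -1.1429)
Function('q')(R, X) = Add(Rational(15, 7), R) (Function('q')(R, X) = Add(Add(R, 1), Mul(-1, Rational(-8, 7))) = Add(Add(1, R), Rational(8, 7)) = Add(Rational(15, 7), R))
Mul(Mul(-7, Add(Mul(-1, Add(-2, -3)), Mul(-1, Function('q')(-5, -1)))), Add(13, x)) = Mul(Mul(-7, Add(Mul(-1, Add(-2, -3)), Mul(-1, Add(Rational(15, 7), -5)))), Add(13, 21)) = Mul(Mul(-7, Add(Mul(-1, -5), Mul(-1, Rational(-20, 7)))), 34) = Mul(Mul(-7, Add(5, Rational(20, 7))), 34) = Mul(Mul(-7, Rational(55, 7)), 34) = Mul(-55, 34) = -1870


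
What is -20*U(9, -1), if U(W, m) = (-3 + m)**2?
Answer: -320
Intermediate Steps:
-20*U(9, -1) = -20*(-3 - 1)**2 = -20*(-4)**2 = -20*16 = -320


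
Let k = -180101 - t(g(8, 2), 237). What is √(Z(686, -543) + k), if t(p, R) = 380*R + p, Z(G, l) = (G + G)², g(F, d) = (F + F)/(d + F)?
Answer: √40305535/5 ≈ 1269.7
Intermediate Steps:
g(F, d) = 2*F/(F + d) (g(F, d) = (2*F)/(F + d) = 2*F/(F + d))
Z(G, l) = 4*G² (Z(G, l) = (2*G)² = 4*G²)
t(p, R) = p + 380*R
k = -1350813/5 (k = -180101 - (2*8/(8 + 2) + 380*237) = -180101 - (2*8/10 + 90060) = -180101 - (2*8*(⅒) + 90060) = -180101 - (8/5 + 90060) = -180101 - 1*450308/5 = -180101 - 450308/5 = -1350813/5 ≈ -2.7016e+5)
√(Z(686, -543) + k) = √(4*686² - 1350813/5) = √(4*470596 - 1350813/5) = √(1882384 - 1350813/5) = √(8061107/5) = √40305535/5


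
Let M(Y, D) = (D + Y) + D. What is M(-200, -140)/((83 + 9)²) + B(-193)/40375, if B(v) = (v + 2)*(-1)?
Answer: -1110211/21358375 ≈ -0.051980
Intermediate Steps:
M(Y, D) = Y + 2*D
B(v) = -2 - v (B(v) = (2 + v)*(-1) = -2 - v)
M(-200, -140)/((83 + 9)²) + B(-193)/40375 = (-200 + 2*(-140))/((83 + 9)²) + (-2 - 1*(-193))/40375 = (-200 - 280)/(92²) + (-2 + 193)*(1/40375) = -480/8464 + 191*(1/40375) = -480*1/8464 + 191/40375 = -30/529 + 191/40375 = -1110211/21358375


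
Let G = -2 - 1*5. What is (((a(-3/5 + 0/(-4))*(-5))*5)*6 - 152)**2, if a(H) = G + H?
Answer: 976144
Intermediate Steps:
G = -7 (G = -2 - 5 = -7)
a(H) = -7 + H
(((a(-3/5 + 0/(-4))*(-5))*5)*6 - 152)**2 = ((((-7 + (-3/5 + 0/(-4)))*(-5))*5)*6 - 152)**2 = ((((-7 + (-3*1/5 + 0*(-1/4)))*(-5))*5)*6 - 152)**2 = ((((-7 + (-3/5 + 0))*(-5))*5)*6 - 152)**2 = ((((-7 - 3/5)*(-5))*5)*6 - 152)**2 = ((-38/5*(-5)*5)*6 - 152)**2 = ((38*5)*6 - 152)**2 = (190*6 - 152)**2 = (1140 - 152)**2 = 988**2 = 976144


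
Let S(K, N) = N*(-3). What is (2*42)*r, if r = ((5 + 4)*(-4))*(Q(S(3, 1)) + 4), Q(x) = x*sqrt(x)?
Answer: -12096 + 9072*I*sqrt(3) ≈ -12096.0 + 15713.0*I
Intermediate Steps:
S(K, N) = -3*N
Q(x) = x**(3/2)
r = -144 + 108*I*sqrt(3) (r = ((5 + 4)*(-4))*((-3*1)**(3/2) + 4) = (9*(-4))*((-3)**(3/2) + 4) = -36*(-3*I*sqrt(3) + 4) = -36*(4 - 3*I*sqrt(3)) = -144 + 108*I*sqrt(3) ≈ -144.0 + 187.06*I)
(2*42)*r = (2*42)*(-144 + 108*I*sqrt(3)) = 84*(-144 + 108*I*sqrt(3)) = -12096 + 9072*I*sqrt(3)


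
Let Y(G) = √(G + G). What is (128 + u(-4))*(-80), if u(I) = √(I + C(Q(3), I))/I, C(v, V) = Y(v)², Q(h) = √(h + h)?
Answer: -10240 + 20*√(-4 + 2*√6) ≈ -10221.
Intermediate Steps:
Y(G) = √2*√G (Y(G) = √(2*G) = √2*√G)
Q(h) = √2*√h (Q(h) = √(2*h) = √2*√h)
C(v, V) = 2*v (C(v, V) = (√2*√v)² = 2*v)
u(I) = √(I + 2*√6)/I (u(I) = √(I + 2*(√2*√3))/I = √(I + 2*√6)/I)
(128 + u(-4))*(-80) = (128 + √(-4 + 2*√6)/(-4))*(-80) = (128 - √(-4 + 2*√6)/4)*(-80) = -10240 + 20*√(-4 + 2*√6)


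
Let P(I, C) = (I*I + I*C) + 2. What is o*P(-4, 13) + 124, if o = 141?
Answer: -4670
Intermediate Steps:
P(I, C) = 2 + I² + C*I (P(I, C) = (I² + C*I) + 2 = 2 + I² + C*I)
o*P(-4, 13) + 124 = 141*(2 + (-4)² + 13*(-4)) + 124 = 141*(2 + 16 - 52) + 124 = 141*(-34) + 124 = -4794 + 124 = -4670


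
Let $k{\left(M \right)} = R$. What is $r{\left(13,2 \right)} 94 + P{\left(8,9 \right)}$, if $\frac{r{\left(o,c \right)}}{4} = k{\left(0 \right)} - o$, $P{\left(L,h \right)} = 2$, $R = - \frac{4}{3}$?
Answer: $- \frac{16162}{3} \approx -5387.3$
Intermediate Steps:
$R = - \frac{4}{3}$ ($R = \left(-4\right) \frac{1}{3} = - \frac{4}{3} \approx -1.3333$)
$k{\left(M \right)} = - \frac{4}{3}$
$r{\left(o,c \right)} = - \frac{16}{3} - 4 o$ ($r{\left(o,c \right)} = 4 \left(- \frac{4}{3} - o\right) = - \frac{16}{3} - 4 o$)
$r{\left(13,2 \right)} 94 + P{\left(8,9 \right)} = \left(- \frac{16}{3} - 52\right) 94 + 2 = \left(- \frac{172}{3}\right) 94 + 2 = - \frac{16168}{3} + 2 = - \frac{16162}{3}$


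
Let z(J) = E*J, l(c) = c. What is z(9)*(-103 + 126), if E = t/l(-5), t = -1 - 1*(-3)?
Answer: -414/5 ≈ -82.800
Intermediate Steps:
t = 2 (t = -1 + 3 = 2)
E = -⅖ (E = 2/(-5) = 2*(-⅕) = -⅖ ≈ -0.40000)
z(J) = -2*J/5
z(9)*(-103 + 126) = (-⅖*9)*(-103 + 126) = -18/5*23 = -414/5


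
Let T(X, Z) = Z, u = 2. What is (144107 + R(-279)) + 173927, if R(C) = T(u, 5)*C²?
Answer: 707239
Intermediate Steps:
R(C) = 5*C²
(144107 + R(-279)) + 173927 = (144107 + 5*(-279)²) + 173927 = (144107 + 5*77841) + 173927 = (144107 + 389205) + 173927 = 533312 + 173927 = 707239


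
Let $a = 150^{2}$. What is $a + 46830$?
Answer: $69330$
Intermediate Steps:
$a = 22500$
$a + 46830 = 22500 + 46830 = 69330$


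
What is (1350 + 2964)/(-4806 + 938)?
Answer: -2157/1934 ≈ -1.1153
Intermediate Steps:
(1350 + 2964)/(-4806 + 938) = 4314/(-3868) = 4314*(-1/3868) = -2157/1934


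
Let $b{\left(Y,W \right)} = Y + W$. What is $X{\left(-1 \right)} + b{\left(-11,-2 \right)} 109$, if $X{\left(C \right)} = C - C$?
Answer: $-1417$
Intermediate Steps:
$b{\left(Y,W \right)} = W + Y$
$X{\left(C \right)} = 0$
$X{\left(-1 \right)} + b{\left(-11,-2 \right)} 109 = 0 + \left(-2 - 11\right) 109 = 0 - 1417 = -1417$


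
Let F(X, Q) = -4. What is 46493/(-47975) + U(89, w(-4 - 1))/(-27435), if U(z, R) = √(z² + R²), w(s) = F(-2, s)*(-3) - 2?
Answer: -2447/2525 - √8021/27435 ≈ -0.97237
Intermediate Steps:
w(s) = 10 (w(s) = -4*(-3) - 2 = 12 - 2 = 10)
U(z, R) = √(R² + z²)
46493/(-47975) + U(89, w(-4 - 1))/(-27435) = 46493/(-47975) + √(10² + 89²)/(-27435) = 46493*(-1/47975) + √(100 + 7921)*(-1/27435) = -2447/2525 + √8021*(-1/27435) = -2447/2525 - √8021/27435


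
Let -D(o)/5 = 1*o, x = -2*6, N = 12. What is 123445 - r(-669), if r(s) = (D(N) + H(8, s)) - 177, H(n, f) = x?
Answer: 123694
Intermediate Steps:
x = -12
D(o) = -5*o
H(n, f) = -12
r(s) = -249 (r(s) = (-5*12 - 12) - 177 = (-60 - 12) - 177 = -72 - 177 = -249)
123445 - r(-669) = 123445 - 1*(-249) = 123445 + 249 = 123694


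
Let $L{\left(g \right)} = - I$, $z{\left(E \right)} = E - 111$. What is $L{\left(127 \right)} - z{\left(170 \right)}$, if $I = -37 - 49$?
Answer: $27$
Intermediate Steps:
$I = -86$
$z{\left(E \right)} = -111 + E$
$L{\left(g \right)} = 86$ ($L{\left(g \right)} = \left(-1\right) \left(-86\right) = 86$)
$L{\left(127 \right)} - z{\left(170 \right)} = 86 - \left(-111 + 170\right) = 86 - 59 = 27$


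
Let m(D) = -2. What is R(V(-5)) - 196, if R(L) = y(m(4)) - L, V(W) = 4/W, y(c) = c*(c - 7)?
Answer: -886/5 ≈ -177.20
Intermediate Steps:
y(c) = c*(-7 + c)
R(L) = 18 - L (R(L) = -2*(-7 - 2) - L = -2*(-9) - L = 18 - L)
R(V(-5)) - 196 = (18 - 4/(-5)) - 196 = (18 - 4*(-1)/5) - 196 = (18 - 1*(-⅘)) - 196 = (18 + ⅘) - 196 = 94/5 - 196 = -886/5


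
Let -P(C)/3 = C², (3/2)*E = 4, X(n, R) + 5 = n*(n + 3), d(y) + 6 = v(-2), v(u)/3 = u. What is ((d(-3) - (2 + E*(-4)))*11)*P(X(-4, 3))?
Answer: 110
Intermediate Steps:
v(u) = 3*u
d(y) = -12 (d(y) = -6 + 3*(-2) = -6 - 6 = -12)
X(n, R) = -5 + n*(3 + n) (X(n, R) = -5 + n*(n + 3) = -5 + n*(3 + n))
E = 8/3 (E = (⅔)*4 = 8/3 ≈ 2.6667)
P(C) = -3*C²
((d(-3) - (2 + E*(-4)))*11)*P(X(-4, 3)) = ((-12 - (2 + (8/3)*(-4)))*11)*(-3*(-5 + (-4)² + 3*(-4))²) = ((-12 - (2 - 32/3))*11)*(-3*(-5 + 16 - 12)²) = ((-12 - 1*(-26/3))*11)*(-3*(-1)²) = ((-12 + 26/3)*11)*(-3*1) = -10/3*11*(-3) = -110/3*(-3) = 110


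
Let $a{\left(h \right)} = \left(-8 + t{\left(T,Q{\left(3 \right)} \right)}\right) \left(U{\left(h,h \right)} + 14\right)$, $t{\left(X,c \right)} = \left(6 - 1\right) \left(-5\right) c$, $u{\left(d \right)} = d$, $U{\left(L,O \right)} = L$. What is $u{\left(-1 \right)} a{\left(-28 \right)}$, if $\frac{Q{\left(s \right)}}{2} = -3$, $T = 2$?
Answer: $1988$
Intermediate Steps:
$Q{\left(s \right)} = -6$ ($Q{\left(s \right)} = 2 \left(-3\right) = -6$)
$t{\left(X,c \right)} = - 25 c$ ($t{\left(X,c \right)} = 5 \left(-5\right) c = - 25 c$)
$a{\left(h \right)} = 1988 + 142 h$ ($a{\left(h \right)} = \left(-8 - -150\right) \left(h + 14\right) = \left(-8 + 150\right) \left(14 + h\right) = 142 \left(14 + h\right) = 1988 + 142 h$)
$u{\left(-1 \right)} a{\left(-28 \right)} = - (1988 + 142 \left(-28\right)) = - (1988 - 3976) = \left(-1\right) \left(-1988\right) = 1988$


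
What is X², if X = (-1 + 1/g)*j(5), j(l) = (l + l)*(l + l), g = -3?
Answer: 160000/9 ≈ 17778.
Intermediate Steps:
j(l) = 4*l² (j(l) = (2*l)*(2*l) = 4*l²)
X = -400/3 (X = (-1 + 1/(-3))*(4*5²) = (-1 - ⅓)*(4*25) = -4/3*100 = -400/3 ≈ -133.33)
X² = (-400/3)² = 160000/9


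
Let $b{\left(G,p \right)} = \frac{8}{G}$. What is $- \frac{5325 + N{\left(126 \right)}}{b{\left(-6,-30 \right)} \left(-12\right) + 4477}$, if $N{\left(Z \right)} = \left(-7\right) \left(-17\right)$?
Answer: $- \frac{5444}{4493} \approx -1.2117$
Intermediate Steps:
$N{\left(Z \right)} = 119$
$- \frac{5325 + N{\left(126 \right)}}{b{\left(-6,-30 \right)} \left(-12\right) + 4477} = - \frac{5325 + 119}{\frac{8}{-6} \left(-12\right) + 4477} = - \frac{5444}{8 \left(- \frac{1}{6}\right) \left(-12\right) + 4477} = - \frac{5444}{\left(- \frac{4}{3}\right) \left(-12\right) + 4477} = - \frac{5444}{16 + 4477} = - \frac{5444}{4493}$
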